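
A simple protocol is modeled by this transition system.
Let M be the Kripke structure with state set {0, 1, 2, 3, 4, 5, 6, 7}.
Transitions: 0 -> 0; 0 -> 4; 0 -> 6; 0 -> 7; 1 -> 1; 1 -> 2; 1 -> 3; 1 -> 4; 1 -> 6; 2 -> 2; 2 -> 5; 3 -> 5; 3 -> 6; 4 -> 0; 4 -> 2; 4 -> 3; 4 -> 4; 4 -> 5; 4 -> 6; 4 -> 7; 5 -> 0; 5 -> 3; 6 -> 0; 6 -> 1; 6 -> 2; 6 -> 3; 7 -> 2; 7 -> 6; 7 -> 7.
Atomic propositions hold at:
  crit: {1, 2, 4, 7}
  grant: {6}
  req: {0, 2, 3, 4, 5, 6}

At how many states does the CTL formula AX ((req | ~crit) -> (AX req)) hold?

Sat(~crit) = {0, 3, 5, 6}
Sat(req | ~crit) = {0, 2, 3, 4, 5, 6}
Sat(AX req) = {s : every successor in {0, 2, 3, 4, 5, 6}} = {2, 3, 5}
Sat((req | ~crit) -> (AX req)) = {1, 2, 3, 5, 7}
Sat(AX ((req | ~crit) -> (AX req))) = {s : every successor in {1, 2, 3, 5, 7}} = {2}
|Sat(AX ((req | ~crit) -> (AX req)))| = |{2}| = 1.

1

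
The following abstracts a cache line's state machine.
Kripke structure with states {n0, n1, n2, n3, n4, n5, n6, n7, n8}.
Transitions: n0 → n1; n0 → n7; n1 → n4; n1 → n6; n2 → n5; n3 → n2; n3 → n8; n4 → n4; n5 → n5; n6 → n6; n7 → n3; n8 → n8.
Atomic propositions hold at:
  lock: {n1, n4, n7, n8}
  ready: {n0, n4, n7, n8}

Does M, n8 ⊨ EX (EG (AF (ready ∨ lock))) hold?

Sat(ready ∨ lock) = {n0, n1, n4, n7, n8}
AF (ready ∨ lock): least fixpoint, start Z0 = {n0, n1, n4, n7, n8}, add states with every successor in Z. Already a fixed point.
Sat(AF (ready ∨ lock)) = {n0, n1, n4, n7, n8}
EG (AF (ready ∨ lock)): greatest fixpoint, start Z0 = {n0, n1, n4, n7, n8}, keep only states in Sat with some successor in Z. Z1 = {n0, n1, n4, n8}; fixed.
Sat(EG (AF (ready ∨ lock))) = {n0, n1, n4, n8}
Sat(EX (EG (AF (ready ∨ lock)))) = {s : some successor in {n0, n1, n4, n8}} = {n0, n1, n3, n4, n8}
n8 ∈ Sat(EX (EG (AF (ready ∨ lock)))) = {n0, n1, n3, n4, n8}, so the formula holds at n8.

Yes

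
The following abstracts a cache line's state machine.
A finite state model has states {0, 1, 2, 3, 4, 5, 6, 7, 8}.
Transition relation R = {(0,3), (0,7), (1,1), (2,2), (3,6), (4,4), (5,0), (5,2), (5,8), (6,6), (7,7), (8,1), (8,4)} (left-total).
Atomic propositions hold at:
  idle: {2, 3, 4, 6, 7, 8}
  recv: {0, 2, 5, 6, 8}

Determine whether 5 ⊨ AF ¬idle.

Sat(¬idle) = {0, 1, 5}
AF ¬idle: least fixpoint, start Z0 = {0, 1, 5}, add states with every successor in Z. Already a fixed point.
Sat(AF ¬idle) = {0, 1, 5}
5 ∈ Sat(AF ¬idle) = {0, 1, 5}, so the formula holds at 5.

Yes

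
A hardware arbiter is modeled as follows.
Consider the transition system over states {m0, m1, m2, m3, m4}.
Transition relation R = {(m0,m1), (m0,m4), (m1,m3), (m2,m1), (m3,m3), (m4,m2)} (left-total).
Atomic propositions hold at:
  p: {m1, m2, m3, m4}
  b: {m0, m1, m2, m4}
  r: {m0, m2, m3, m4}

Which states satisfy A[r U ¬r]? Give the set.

{m0, m1, m2, m4}

Sat(¬r) = {m1}
A[r U ¬r]: least fixpoint, start Z0 = Sat(¬r) = {m1}, add states in Sat(r) with every successor in Z. Z1 = {m1, m2}; Z2 = {m1, m2, m4}; Z3 = {m0, m1, m2, m4}; fixed.
Sat(A[r U ¬r]) = {m0, m1, m2, m4}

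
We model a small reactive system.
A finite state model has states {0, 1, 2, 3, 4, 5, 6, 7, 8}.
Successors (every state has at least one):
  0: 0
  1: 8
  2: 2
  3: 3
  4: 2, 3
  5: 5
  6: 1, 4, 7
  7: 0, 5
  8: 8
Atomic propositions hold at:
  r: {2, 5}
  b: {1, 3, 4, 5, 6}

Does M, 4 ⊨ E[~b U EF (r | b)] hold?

Sat(~b) = {0, 2, 7, 8}
Sat(r | b) = {1, 2, 3, 4, 5, 6}
EF (r | b): least fixpoint, start Z0 = {1, 2, 3, 4, 5, 6}, add states with some successor in Z. Z1 = {1, 2, 3, 4, 5, 6, 7}; fixed.
Sat(EF (r | b)) = {1, 2, 3, 4, 5, 6, 7}
E[~b U EF (r | b)]: least fixpoint, start Z0 = Sat(EF (r | b)) = {1, 2, 3, 4, 5, 6, 7}, add states in Sat(~b) with some successor in Z. Already a fixed point.
Sat(E[~b U EF (r | b)]) = {1, 2, 3, 4, 5, 6, 7}
4 ∈ Sat(E[~b U EF (r | b)]) = {1, 2, 3, 4, 5, 6, 7}, so the formula holds at 4.

Yes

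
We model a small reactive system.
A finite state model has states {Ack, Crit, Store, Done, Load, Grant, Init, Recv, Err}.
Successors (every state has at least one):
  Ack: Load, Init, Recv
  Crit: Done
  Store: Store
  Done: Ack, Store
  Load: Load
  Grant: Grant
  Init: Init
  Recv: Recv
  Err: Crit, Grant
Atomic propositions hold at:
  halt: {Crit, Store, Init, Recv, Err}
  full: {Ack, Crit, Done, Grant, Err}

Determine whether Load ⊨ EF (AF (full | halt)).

No

Sat(full | halt) = {Ack, Crit, Store, Done, Grant, Init, Recv, Err}
AF (full | halt): least fixpoint, start Z0 = {Ack, Crit, Store, Done, Grant, Init, Recv, Err}, add states with every successor in Z. Already a fixed point.
Sat(AF (full | halt)) = {Ack, Crit, Store, Done, Grant, Init, Recv, Err}
EF (AF (full | halt)): least fixpoint, start Z0 = {Ack, Crit, Store, Done, Grant, Init, Recv, Err}, add states with some successor in Z. Already a fixed point.
Sat(EF (AF (full | halt))) = {Ack, Crit, Store, Done, Grant, Init, Recv, Err}
Load ∉ Sat(EF (AF (full | halt))) = {Ack, Crit, Store, Done, Grant, Init, Recv, Err}, so the formula does not hold at Load.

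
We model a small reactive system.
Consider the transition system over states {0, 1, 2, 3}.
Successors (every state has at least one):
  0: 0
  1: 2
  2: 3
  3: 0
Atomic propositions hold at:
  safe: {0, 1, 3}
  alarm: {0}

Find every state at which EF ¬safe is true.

Sat(¬safe) = {2}
EF ¬safe: least fixpoint, start Z0 = {2}, add states with some successor in Z. Z1 = {1, 2}; fixed.
Sat(EF ¬safe) = {1, 2}

{1, 2}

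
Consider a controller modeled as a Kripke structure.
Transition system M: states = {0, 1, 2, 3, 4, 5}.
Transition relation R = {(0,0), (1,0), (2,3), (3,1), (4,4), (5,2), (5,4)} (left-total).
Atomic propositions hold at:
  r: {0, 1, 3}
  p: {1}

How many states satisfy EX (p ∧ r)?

1

Sat(p ∧ r) = {1}
Sat(EX (p ∧ r)) = {s : some successor in {1}} = {3}
|Sat(EX (p ∧ r))| = |{3}| = 1.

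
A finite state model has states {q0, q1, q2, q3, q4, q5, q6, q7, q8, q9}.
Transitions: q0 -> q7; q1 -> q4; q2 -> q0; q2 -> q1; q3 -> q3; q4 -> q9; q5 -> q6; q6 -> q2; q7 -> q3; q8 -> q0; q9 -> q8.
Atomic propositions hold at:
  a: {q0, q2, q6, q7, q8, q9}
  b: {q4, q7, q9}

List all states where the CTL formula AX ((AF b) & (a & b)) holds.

AF b: least fixpoint, start Z0 = {q4, q7, q9}, add states with every successor in Z. Z1 = {q0, q1, q4, q7, q9}; Z2 = {q0, q1, q2, q4, q7, q8, q9}; Z3 = {q0, q1, q2, q4, q6, q7, q8, q9}; Z4 = {q0, q1, q2, q4, q5, q6, q7, q8, q9}; fixed.
Sat(AF b) = {q0, q1, q2, q4, q5, q6, q7, q8, q9}
Sat(a & b) = {q7, q9}
Sat((AF b) & (a & b)) = {q7, q9}
Sat(AX ((AF b) & (a & b))) = {s : every successor in {q7, q9}} = {q0, q4}

{q0, q4}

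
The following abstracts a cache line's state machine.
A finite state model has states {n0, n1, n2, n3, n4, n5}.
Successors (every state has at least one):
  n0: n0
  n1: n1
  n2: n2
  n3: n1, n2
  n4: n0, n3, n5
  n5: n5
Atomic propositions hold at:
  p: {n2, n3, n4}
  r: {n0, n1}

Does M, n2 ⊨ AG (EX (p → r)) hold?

No

Sat(p → r) = {n0, n1, n5}
Sat(EX (p → r)) = {s : some successor in {n0, n1, n5}} = {n0, n1, n3, n4, n5}
AG (EX (p → r)): greatest fixpoint, start Z0 = {n0, n1, n3, n4, n5}, keep only states in Sat with every successor in Z. Z1 = {n0, n1, n4, n5}; Z2 = {n0, n1, n5}; fixed.
Sat(AG (EX (p → r))) = {n0, n1, n5}
n2 ∉ Sat(AG (EX (p → r))) = {n0, n1, n5}, so the formula does not hold at n2.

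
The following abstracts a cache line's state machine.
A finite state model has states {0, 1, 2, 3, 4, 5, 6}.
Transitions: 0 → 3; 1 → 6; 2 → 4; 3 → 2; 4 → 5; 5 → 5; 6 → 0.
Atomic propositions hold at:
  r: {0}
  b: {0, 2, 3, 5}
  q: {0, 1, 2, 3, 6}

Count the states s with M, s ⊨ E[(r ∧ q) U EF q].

Sat(r ∧ q) = {0}
EF q: least fixpoint, start Z0 = {0, 1, 2, 3, 6}, add states with some successor in Z. Already a fixed point.
Sat(EF q) = {0, 1, 2, 3, 6}
E[(r ∧ q) U EF q]: least fixpoint, start Z0 = Sat(EF q) = {0, 1, 2, 3, 6}, add states in Sat(r ∧ q) with some successor in Z. Already a fixed point.
Sat(E[(r ∧ q) U EF q]) = {0, 1, 2, 3, 6}
|Sat(E[(r ∧ q) U EF q])| = |{0, 1, 2, 3, 6}| = 5.

5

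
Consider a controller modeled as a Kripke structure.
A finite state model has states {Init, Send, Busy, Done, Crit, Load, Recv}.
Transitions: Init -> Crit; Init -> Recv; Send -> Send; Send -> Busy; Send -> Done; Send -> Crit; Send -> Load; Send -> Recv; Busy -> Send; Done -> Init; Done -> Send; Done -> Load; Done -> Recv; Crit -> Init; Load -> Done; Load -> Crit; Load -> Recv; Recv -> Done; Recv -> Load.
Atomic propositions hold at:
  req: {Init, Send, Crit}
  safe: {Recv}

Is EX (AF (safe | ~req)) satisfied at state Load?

Sat(~req) = {Busy, Done, Load, Recv}
Sat(safe | ~req) = {Busy, Done, Load, Recv}
AF (safe | ~req): least fixpoint, start Z0 = {Busy, Done, Load, Recv}, add states with every successor in Z. Already a fixed point.
Sat(AF (safe | ~req)) = {Busy, Done, Load, Recv}
Sat(EX (AF (safe | ~req))) = {s : some successor in {Busy, Done, Load, Recv}} = {Init, Send, Done, Load, Recv}
Load ∈ Sat(EX (AF (safe | ~req))) = {Init, Send, Done, Load, Recv}, so the formula holds at Load.

Yes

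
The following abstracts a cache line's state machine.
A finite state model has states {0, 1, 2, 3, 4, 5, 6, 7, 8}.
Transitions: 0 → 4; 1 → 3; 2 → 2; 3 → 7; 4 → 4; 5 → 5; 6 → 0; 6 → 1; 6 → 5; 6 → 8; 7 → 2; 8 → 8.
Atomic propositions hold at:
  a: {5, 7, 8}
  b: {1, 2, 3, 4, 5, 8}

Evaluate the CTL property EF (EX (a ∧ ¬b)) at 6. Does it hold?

Yes

Sat(¬b) = {0, 6, 7}
Sat(a ∧ ¬b) = {7}
Sat(EX (a ∧ ¬b)) = {s : some successor in {7}} = {3}
EF (EX (a ∧ ¬b)): least fixpoint, start Z0 = {3}, add states with some successor in Z. Z1 = {1, 3}; Z2 = {1, 3, 6}; fixed.
Sat(EF (EX (a ∧ ¬b))) = {1, 3, 6}
6 ∈ Sat(EF (EX (a ∧ ¬b))) = {1, 3, 6}, so the formula holds at 6.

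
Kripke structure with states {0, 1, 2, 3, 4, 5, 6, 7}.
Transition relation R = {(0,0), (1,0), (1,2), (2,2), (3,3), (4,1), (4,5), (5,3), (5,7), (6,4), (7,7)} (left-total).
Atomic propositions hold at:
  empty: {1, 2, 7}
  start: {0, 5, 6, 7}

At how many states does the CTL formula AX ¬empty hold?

3

Sat(¬empty) = {0, 3, 4, 5, 6}
Sat(AX ¬empty) = {s : every successor in {0, 3, 4, 5, 6}} = {0, 3, 6}
|Sat(AX ¬empty)| = |{0, 3, 6}| = 3.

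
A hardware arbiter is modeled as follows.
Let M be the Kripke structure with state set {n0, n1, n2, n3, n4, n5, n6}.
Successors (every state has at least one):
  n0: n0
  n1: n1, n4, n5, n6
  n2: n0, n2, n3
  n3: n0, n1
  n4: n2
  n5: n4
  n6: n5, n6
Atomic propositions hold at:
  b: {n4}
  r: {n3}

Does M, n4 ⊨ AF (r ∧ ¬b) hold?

Sat(¬b) = {n0, n1, n2, n3, n5, n6}
Sat(r ∧ ¬b) = {n3}
AF (r ∧ ¬b): least fixpoint, start Z0 = {n3}, add states with every successor in Z. Already a fixed point.
Sat(AF (r ∧ ¬b)) = {n3}
n4 ∉ Sat(AF (r ∧ ¬b)) = {n3}, so the formula does not hold at n4.

No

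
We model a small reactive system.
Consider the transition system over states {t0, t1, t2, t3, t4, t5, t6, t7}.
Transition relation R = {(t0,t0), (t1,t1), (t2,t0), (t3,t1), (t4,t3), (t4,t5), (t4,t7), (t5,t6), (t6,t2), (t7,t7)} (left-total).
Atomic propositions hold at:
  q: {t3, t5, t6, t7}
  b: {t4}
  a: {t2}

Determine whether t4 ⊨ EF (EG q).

Yes

EG q: greatest fixpoint, start Z0 = {t3, t5, t6, t7}, keep only states in Sat with some successor in Z. Z1 = {t5, t7}; Z2 = {t7}; fixed.
Sat(EG q) = {t7}
EF (EG q): least fixpoint, start Z0 = {t7}, add states with some successor in Z. Z1 = {t4, t7}; fixed.
Sat(EF (EG q)) = {t4, t7}
t4 ∈ Sat(EF (EG q)) = {t4, t7}, so the formula holds at t4.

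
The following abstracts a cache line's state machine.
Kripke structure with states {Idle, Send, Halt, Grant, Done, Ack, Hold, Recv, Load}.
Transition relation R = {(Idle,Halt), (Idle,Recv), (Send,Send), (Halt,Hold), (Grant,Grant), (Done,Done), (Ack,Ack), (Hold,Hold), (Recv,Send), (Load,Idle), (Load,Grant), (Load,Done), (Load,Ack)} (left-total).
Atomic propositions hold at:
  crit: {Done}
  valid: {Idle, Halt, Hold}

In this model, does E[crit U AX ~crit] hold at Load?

No

Sat(~crit) = {Idle, Send, Halt, Grant, Ack, Hold, Recv, Load}
Sat(AX ~crit) = {s : every successor in {Idle, Send, Halt, Grant, Ack, Hold, Recv, Load}} = {Idle, Send, Halt, Grant, Ack, Hold, Recv}
E[crit U AX ~crit]: least fixpoint, start Z0 = Sat(AX ~crit) = {Idle, Send, Halt, Grant, Ack, Hold, Recv}, add states in Sat(crit) with some successor in Z. Already a fixed point.
Sat(E[crit U AX ~crit]) = {Idle, Send, Halt, Grant, Ack, Hold, Recv}
Load ∉ Sat(E[crit U AX ~crit]) = {Idle, Send, Halt, Grant, Ack, Hold, Recv}, so the formula does not hold at Load.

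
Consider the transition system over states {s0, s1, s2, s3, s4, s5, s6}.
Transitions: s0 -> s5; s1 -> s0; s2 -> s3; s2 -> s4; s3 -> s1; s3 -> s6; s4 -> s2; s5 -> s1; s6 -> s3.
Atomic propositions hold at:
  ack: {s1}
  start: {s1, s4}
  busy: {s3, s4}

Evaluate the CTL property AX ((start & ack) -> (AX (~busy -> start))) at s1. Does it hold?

Sat(start & ack) = {s1}
Sat(~busy) = {s0, s1, s2, s5, s6}
Sat(~busy -> start) = {s1, s3, s4}
Sat(AX (~busy -> start)) = {s : every successor in {s1, s3, s4}} = {s2, s5, s6}
Sat((start & ack) -> (AX (~busy -> start))) = {s0, s2, s3, s4, s5, s6}
Sat(AX ((start & ack) -> (AX (~busy -> start)))) = {s : every successor in {s0, s2, s3, s4, s5, s6}} = {s0, s1, s2, s4, s6}
s1 ∈ Sat(AX ((start & ack) -> (AX (~busy -> start)))) = {s0, s1, s2, s4, s6}, so the formula holds at s1.

Yes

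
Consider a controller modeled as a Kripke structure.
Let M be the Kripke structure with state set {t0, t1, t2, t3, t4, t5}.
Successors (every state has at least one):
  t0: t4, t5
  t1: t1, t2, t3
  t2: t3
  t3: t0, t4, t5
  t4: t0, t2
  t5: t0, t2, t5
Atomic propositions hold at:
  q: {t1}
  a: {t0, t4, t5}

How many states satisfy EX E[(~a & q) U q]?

Sat(~a) = {t1, t2, t3}
Sat(~a & q) = {t1}
E[(~a & q) U q]: least fixpoint, start Z0 = Sat(q) = {t1}, add states in Sat(~a & q) with some successor in Z. Already a fixed point.
Sat(E[(~a & q) U q]) = {t1}
Sat(EX E[(~a & q) U q]) = {s : some successor in {t1}} = {t1}
|Sat(EX E[(~a & q) U q])| = |{t1}| = 1.

1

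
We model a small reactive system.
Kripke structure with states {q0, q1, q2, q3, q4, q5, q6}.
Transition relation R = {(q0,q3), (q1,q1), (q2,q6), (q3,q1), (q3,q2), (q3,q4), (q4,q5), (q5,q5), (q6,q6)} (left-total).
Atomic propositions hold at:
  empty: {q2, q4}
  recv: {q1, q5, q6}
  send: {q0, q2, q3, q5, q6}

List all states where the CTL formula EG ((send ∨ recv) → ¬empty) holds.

Sat(send ∨ recv) = {q0, q1, q2, q3, q5, q6}
Sat(¬empty) = {q0, q1, q3, q5, q6}
Sat((send ∨ recv) → ¬empty) = {q0, q1, q3, q4, q5, q6}
EG ((send ∨ recv) → ¬empty): greatest fixpoint, start Z0 = {q0, q1, q3, q4, q5, q6}, keep only states in Sat with some successor in Z. Already a fixed point.
Sat(EG ((send ∨ recv) → ¬empty)) = {q0, q1, q3, q4, q5, q6}

{q0, q1, q3, q4, q5, q6}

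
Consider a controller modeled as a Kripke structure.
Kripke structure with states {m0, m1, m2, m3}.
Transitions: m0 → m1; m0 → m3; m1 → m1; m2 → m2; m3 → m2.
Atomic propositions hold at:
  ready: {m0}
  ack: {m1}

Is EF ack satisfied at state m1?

EF ack: least fixpoint, start Z0 = {m1}, add states with some successor in Z. Z1 = {m0, m1}; fixed.
Sat(EF ack) = {m0, m1}
m1 ∈ Sat(EF ack) = {m0, m1}, so the formula holds at m1.

Yes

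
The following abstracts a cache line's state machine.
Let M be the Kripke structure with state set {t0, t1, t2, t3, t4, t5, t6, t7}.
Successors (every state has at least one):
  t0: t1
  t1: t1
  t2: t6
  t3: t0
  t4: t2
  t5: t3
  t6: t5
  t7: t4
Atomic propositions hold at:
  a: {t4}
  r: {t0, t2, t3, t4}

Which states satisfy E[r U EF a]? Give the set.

EF a: least fixpoint, start Z0 = {t4}, add states with some successor in Z. Z1 = {t4, t7}; fixed.
Sat(EF a) = {t4, t7}
E[r U EF a]: least fixpoint, start Z0 = Sat(EF a) = {t4, t7}, add states in Sat(r) with some successor in Z. Already a fixed point.
Sat(E[r U EF a]) = {t4, t7}

{t4, t7}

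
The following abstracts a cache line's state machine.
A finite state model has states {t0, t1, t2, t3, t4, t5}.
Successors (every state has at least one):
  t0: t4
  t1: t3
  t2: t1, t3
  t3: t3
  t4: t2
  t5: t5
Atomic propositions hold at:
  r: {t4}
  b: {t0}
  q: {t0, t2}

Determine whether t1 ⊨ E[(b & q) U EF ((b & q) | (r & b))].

No

Sat(b & q) = {t0}
Sat(r & b) = ∅
Sat((b & q) | (r & b)) = {t0}
EF ((b & q) | (r & b)): least fixpoint, start Z0 = {t0}, add states with some successor in Z. Already a fixed point.
Sat(EF ((b & q) | (r & b))) = {t0}
E[(b & q) U EF ((b & q) | (r & b))]: least fixpoint, start Z0 = Sat(EF ((b & q) | (r & b))) = {t0}, add states in Sat(b & q) with some successor in Z. Already a fixed point.
Sat(E[(b & q) U EF ((b & q) | (r & b))]) = {t0}
t1 ∉ Sat(E[(b & q) U EF ((b & q) | (r & b))]) = {t0}, so the formula does not hold at t1.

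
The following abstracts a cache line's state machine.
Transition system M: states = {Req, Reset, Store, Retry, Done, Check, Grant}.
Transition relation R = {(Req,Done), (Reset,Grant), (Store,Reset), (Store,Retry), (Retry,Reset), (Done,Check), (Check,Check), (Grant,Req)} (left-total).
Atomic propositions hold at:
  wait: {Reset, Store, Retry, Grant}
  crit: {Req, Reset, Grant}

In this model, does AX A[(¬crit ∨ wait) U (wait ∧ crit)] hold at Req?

No

Sat(¬crit) = {Store, Retry, Done, Check}
Sat(¬crit ∨ wait) = {Reset, Store, Retry, Done, Check, Grant}
Sat(wait ∧ crit) = {Reset, Grant}
A[(¬crit ∨ wait) U (wait ∧ crit)]: least fixpoint, start Z0 = Sat((wait ∧ crit)) = {Reset, Grant}, add states in Sat(¬crit ∨ wait) with every successor in Z. Z1 = {Reset, Retry, Grant}; Z2 = {Reset, Store, Retry, Grant}; fixed.
Sat(A[(¬crit ∨ wait) U (wait ∧ crit)]) = {Reset, Store, Retry, Grant}
Sat(AX A[(¬crit ∨ wait) U (wait ∧ crit)]) = {s : every successor in {Reset, Store, Retry, Grant}} = {Reset, Store, Retry}
Req ∉ Sat(AX A[(¬crit ∨ wait) U (wait ∧ crit)]) = {Reset, Store, Retry}, so the formula does not hold at Req.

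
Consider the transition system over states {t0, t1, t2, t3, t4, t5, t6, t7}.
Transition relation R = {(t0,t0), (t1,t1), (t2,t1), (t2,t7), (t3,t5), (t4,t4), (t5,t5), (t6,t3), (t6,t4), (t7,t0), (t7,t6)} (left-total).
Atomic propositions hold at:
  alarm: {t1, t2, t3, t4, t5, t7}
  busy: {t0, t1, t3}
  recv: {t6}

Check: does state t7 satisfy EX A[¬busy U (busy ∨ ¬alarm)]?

Yes

Sat(¬busy) = {t2, t4, t5, t6, t7}
Sat(¬alarm) = {t0, t6}
Sat(busy ∨ ¬alarm) = {t0, t1, t3, t6}
A[¬busy U (busy ∨ ¬alarm)]: least fixpoint, start Z0 = Sat((busy ∨ ¬alarm)) = {t0, t1, t3, t6}, add states in Sat(¬busy) with every successor in Z. Z1 = {t0, t1, t3, t6, t7}; Z2 = {t0, t1, t2, t3, t6, t7}; fixed.
Sat(A[¬busy U (busy ∨ ¬alarm)]) = {t0, t1, t2, t3, t6, t7}
Sat(EX A[¬busy U (busy ∨ ¬alarm)]) = {s : some successor in {t0, t1, t2, t3, t6, t7}} = {t0, t1, t2, t6, t7}
t7 ∈ Sat(EX A[¬busy U (busy ∨ ¬alarm)]) = {t0, t1, t2, t6, t7}, so the formula holds at t7.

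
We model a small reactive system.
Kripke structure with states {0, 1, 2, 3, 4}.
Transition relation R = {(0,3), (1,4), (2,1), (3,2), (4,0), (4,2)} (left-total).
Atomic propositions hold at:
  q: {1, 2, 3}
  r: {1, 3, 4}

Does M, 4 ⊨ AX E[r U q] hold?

E[r U q]: least fixpoint, start Z0 = Sat(q) = {1, 2, 3}, add states in Sat(r) with some successor in Z. Z1 = {1, 2, 3, 4}; fixed.
Sat(E[r U q]) = {1, 2, 3, 4}
Sat(AX E[r U q]) = {s : every successor in {1, 2, 3, 4}} = {0, 1, 2, 3}
4 ∉ Sat(AX E[r U q]) = {0, 1, 2, 3}, so the formula does not hold at 4.

No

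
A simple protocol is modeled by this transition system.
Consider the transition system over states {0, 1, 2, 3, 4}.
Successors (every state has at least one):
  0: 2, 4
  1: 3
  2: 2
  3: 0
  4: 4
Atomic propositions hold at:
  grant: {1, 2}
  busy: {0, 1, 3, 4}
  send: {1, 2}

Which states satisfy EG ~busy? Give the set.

Sat(~busy) = {2}
EG ~busy: greatest fixpoint, start Z0 = {2}, keep only states in Sat with some successor in Z. Already a fixed point.
Sat(EG ~busy) = {2}

{2}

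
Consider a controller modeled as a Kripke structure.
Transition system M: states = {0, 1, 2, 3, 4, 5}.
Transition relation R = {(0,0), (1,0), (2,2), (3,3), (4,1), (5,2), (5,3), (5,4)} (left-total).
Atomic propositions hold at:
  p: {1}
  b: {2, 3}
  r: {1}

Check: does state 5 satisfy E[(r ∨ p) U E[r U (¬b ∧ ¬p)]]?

Yes

Sat(r ∨ p) = {1}
Sat(¬b) = {0, 1, 4, 5}
Sat(¬p) = {0, 2, 3, 4, 5}
Sat(¬b ∧ ¬p) = {0, 4, 5}
E[r U (¬b ∧ ¬p)]: least fixpoint, start Z0 = Sat((¬b ∧ ¬p)) = {0, 4, 5}, add states in Sat(r) with some successor in Z. Z1 = {0, 1, 4, 5}; fixed.
Sat(E[r U (¬b ∧ ¬p)]) = {0, 1, 4, 5}
E[(r ∨ p) U E[r U (¬b ∧ ¬p)]]: least fixpoint, start Z0 = Sat(E[r U (¬b ∧ ¬p)]) = {0, 1, 4, 5}, add states in Sat(r ∨ p) with some successor in Z. Already a fixed point.
Sat(E[(r ∨ p) U E[r U (¬b ∧ ¬p)]]) = {0, 1, 4, 5}
5 ∈ Sat(E[(r ∨ p) U E[r U (¬b ∧ ¬p)]]) = {0, 1, 4, 5}, so the formula holds at 5.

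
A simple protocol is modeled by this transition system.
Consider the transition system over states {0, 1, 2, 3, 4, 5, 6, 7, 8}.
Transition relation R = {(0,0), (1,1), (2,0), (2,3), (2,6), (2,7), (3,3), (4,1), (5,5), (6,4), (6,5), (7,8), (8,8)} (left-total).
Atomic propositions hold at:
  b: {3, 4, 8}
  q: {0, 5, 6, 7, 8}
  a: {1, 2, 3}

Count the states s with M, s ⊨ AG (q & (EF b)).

EF b: least fixpoint, start Z0 = {3, 4, 8}, add states with some successor in Z. Z1 = {2, 3, 4, 6, 7, 8}; fixed.
Sat(EF b) = {2, 3, 4, 6, 7, 8}
Sat(q & (EF b)) = {6, 7, 8}
AG (q & (EF b)): greatest fixpoint, start Z0 = {6, 7, 8}, keep only states in Sat with every successor in Z. Z1 = {7, 8}; fixed.
Sat(AG (q & (EF b))) = {7, 8}
|Sat(AG (q & (EF b)))| = |{7, 8}| = 2.

2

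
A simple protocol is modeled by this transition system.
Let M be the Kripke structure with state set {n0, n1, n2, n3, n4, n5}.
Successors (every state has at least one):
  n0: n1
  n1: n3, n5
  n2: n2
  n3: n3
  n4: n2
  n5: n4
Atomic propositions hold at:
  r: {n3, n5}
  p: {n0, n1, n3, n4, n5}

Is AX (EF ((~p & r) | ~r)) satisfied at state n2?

Sat(~p) = {n2}
Sat(~p & r) = ∅
Sat(~r) = {n0, n1, n2, n4}
Sat((~p & r) | ~r) = {n0, n1, n2, n4}
EF ((~p & r) | ~r): least fixpoint, start Z0 = {n0, n1, n2, n4}, add states with some successor in Z. Z1 = {n0, n1, n2, n4, n5}; fixed.
Sat(EF ((~p & r) | ~r)) = {n0, n1, n2, n4, n5}
Sat(AX (EF ((~p & r) | ~r))) = {s : every successor in {n0, n1, n2, n4, n5}} = {n0, n2, n4, n5}
n2 ∈ Sat(AX (EF ((~p & r) | ~r))) = {n0, n2, n4, n5}, so the formula holds at n2.

Yes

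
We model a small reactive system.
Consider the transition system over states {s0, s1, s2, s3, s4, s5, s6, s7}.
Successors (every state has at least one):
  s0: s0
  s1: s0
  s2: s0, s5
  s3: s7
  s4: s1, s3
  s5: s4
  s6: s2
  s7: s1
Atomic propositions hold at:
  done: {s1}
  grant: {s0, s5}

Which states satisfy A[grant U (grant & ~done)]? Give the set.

{s0, s5}

Sat(~done) = {s0, s2, s3, s4, s5, s6, s7}
Sat(grant & ~done) = {s0, s5}
A[grant U (grant & ~done)]: least fixpoint, start Z0 = Sat((grant & ~done)) = {s0, s5}, add states in Sat(grant) with every successor in Z. Already a fixed point.
Sat(A[grant U (grant & ~done)]) = {s0, s5}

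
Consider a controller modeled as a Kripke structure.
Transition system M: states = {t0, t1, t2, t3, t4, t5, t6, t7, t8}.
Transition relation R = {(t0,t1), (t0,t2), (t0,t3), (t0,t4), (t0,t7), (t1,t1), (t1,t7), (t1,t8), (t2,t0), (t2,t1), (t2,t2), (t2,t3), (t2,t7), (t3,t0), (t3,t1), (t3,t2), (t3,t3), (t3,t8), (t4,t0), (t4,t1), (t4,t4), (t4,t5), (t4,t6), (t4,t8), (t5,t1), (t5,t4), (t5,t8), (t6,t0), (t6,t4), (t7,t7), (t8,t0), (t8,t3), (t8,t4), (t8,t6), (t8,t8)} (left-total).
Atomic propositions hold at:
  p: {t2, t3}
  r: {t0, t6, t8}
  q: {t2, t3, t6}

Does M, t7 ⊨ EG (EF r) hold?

EF r: least fixpoint, start Z0 = {t0, t6, t8}, add states with some successor in Z. Z1 = {t0, t1, t2, t3, t4, t5, t6, t8}; fixed.
Sat(EF r) = {t0, t1, t2, t3, t4, t5, t6, t8}
EG (EF r): greatest fixpoint, start Z0 = {t0, t1, t2, t3, t4, t5, t6, t8}, keep only states in Sat with some successor in Z. Already a fixed point.
Sat(EG (EF r)) = {t0, t1, t2, t3, t4, t5, t6, t8}
t7 ∉ Sat(EG (EF r)) = {t0, t1, t2, t3, t4, t5, t6, t8}, so the formula does not hold at t7.

No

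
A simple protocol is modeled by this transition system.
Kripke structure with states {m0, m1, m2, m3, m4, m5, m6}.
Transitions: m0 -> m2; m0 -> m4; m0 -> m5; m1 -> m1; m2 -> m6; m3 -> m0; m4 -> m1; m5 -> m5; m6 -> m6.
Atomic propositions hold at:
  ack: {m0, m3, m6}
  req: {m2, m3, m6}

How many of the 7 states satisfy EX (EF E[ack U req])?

E[ack U req]: least fixpoint, start Z0 = Sat(req) = {m2, m3, m6}, add states in Sat(ack) with some successor in Z. Z1 = {m0, m2, m3, m6}; fixed.
Sat(E[ack U req]) = {m0, m2, m3, m6}
EF E[ack U req]: least fixpoint, start Z0 = {m0, m2, m3, m6}, add states with some successor in Z. Already a fixed point.
Sat(EF E[ack U req]) = {m0, m2, m3, m6}
Sat(EX (EF E[ack U req])) = {s : some successor in {m0, m2, m3, m6}} = {m0, m2, m3, m6}
|Sat(EX (EF E[ack U req]))| = |{m0, m2, m3, m6}| = 4.

4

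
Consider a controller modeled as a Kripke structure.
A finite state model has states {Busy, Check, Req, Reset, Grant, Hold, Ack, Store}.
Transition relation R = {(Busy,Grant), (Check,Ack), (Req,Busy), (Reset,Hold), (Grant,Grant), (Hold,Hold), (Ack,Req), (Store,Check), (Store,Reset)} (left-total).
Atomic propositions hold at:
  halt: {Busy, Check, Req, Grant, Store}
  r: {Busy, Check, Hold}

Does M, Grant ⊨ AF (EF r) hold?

No

EF r: least fixpoint, start Z0 = {Busy, Check, Hold}, add states with some successor in Z. Z1 = {Busy, Check, Req, Reset, Hold, Store}; Z2 = {Busy, Check, Req, Reset, Hold, Ack, Store}; fixed.
Sat(EF r) = {Busy, Check, Req, Reset, Hold, Ack, Store}
AF (EF r): least fixpoint, start Z0 = {Busy, Check, Req, Reset, Hold, Ack, Store}, add states with every successor in Z. Already a fixed point.
Sat(AF (EF r)) = {Busy, Check, Req, Reset, Hold, Ack, Store}
Grant ∉ Sat(AF (EF r)) = {Busy, Check, Req, Reset, Hold, Ack, Store}, so the formula does not hold at Grant.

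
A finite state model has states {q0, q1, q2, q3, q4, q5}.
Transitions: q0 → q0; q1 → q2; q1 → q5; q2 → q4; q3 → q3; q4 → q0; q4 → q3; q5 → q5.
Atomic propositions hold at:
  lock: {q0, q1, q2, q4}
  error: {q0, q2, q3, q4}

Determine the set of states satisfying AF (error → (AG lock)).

AG lock: greatest fixpoint, start Z0 = {q0, q1, q2, q4}, keep only states in Sat with every successor in Z. Z1 = {q0, q2}; Z2 = {q0}; fixed.
Sat(AG lock) = {q0}
Sat(error → (AG lock)) = {q0, q1, q5}
AF (error → (AG lock)): least fixpoint, start Z0 = {q0, q1, q5}, add states with every successor in Z. Already a fixed point.
Sat(AF (error → (AG lock))) = {q0, q1, q5}

{q0, q1, q5}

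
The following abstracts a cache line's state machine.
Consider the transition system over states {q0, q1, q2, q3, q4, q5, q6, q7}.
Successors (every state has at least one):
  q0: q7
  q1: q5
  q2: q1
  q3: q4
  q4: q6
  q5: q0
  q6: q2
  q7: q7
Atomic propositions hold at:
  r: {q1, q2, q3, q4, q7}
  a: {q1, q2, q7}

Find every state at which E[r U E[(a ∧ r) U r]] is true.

{q1, q2, q3, q4, q7}

Sat(a ∧ r) = {q1, q2, q7}
E[(a ∧ r) U r]: least fixpoint, start Z0 = Sat(r) = {q1, q2, q3, q4, q7}, add states in Sat(a ∧ r) with some successor in Z. Already a fixed point.
Sat(E[(a ∧ r) U r]) = {q1, q2, q3, q4, q7}
E[r U E[(a ∧ r) U r]]: least fixpoint, start Z0 = Sat(E[(a ∧ r) U r]) = {q1, q2, q3, q4, q7}, add states in Sat(r) with some successor in Z. Already a fixed point.
Sat(E[r U E[(a ∧ r) U r]]) = {q1, q2, q3, q4, q7}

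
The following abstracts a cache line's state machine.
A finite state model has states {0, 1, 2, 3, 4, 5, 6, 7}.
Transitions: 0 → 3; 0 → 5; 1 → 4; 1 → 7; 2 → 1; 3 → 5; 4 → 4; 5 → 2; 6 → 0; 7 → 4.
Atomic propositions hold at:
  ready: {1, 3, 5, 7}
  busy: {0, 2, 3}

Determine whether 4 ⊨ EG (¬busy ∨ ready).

Sat(¬busy) = {1, 4, 5, 6, 7}
Sat(¬busy ∨ ready) = {1, 3, 4, 5, 6, 7}
EG (¬busy ∨ ready): greatest fixpoint, start Z0 = {1, 3, 4, 5, 6, 7}, keep only states in Sat with some successor in Z. Z1 = {1, 3, 4, 7}; Z2 = {1, 4, 7}; fixed.
Sat(EG (¬busy ∨ ready)) = {1, 4, 7}
4 ∈ Sat(EG (¬busy ∨ ready)) = {1, 4, 7}, so the formula holds at 4.

Yes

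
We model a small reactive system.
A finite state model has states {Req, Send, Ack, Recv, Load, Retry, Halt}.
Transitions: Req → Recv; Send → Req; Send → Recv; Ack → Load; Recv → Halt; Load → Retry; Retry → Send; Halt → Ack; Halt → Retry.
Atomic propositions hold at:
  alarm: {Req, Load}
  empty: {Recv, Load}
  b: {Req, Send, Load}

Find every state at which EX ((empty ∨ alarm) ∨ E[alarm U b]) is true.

Sat(empty ∨ alarm) = {Req, Recv, Load}
E[alarm U b]: least fixpoint, start Z0 = Sat(b) = {Req, Send, Load}, add states in Sat(alarm) with some successor in Z. Already a fixed point.
Sat(E[alarm U b]) = {Req, Send, Load}
Sat((empty ∨ alarm) ∨ E[alarm U b]) = {Req, Send, Recv, Load}
Sat(EX ((empty ∨ alarm) ∨ E[alarm U b])) = {s : some successor in {Req, Send, Recv, Load}} = {Req, Send, Ack, Retry}

{Req, Send, Ack, Retry}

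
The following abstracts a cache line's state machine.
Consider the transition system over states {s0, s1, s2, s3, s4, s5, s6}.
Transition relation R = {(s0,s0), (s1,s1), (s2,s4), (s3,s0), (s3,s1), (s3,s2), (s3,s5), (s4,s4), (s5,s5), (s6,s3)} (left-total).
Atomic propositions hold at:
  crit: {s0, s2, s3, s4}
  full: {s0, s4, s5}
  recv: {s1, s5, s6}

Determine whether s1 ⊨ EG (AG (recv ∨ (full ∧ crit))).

Yes

Sat(full ∧ crit) = {s0, s4}
Sat(recv ∨ (full ∧ crit)) = {s0, s1, s4, s5, s6}
AG (recv ∨ (full ∧ crit)): greatest fixpoint, start Z0 = {s0, s1, s4, s5, s6}, keep only states in Sat with every successor in Z. Z1 = {s0, s1, s4, s5}; fixed.
Sat(AG (recv ∨ (full ∧ crit))) = {s0, s1, s4, s5}
EG (AG (recv ∨ (full ∧ crit))): greatest fixpoint, start Z0 = {s0, s1, s4, s5}, keep only states in Sat with some successor in Z. Already a fixed point.
Sat(EG (AG (recv ∨ (full ∧ crit)))) = {s0, s1, s4, s5}
s1 ∈ Sat(EG (AG (recv ∨ (full ∧ crit)))) = {s0, s1, s4, s5}, so the formula holds at s1.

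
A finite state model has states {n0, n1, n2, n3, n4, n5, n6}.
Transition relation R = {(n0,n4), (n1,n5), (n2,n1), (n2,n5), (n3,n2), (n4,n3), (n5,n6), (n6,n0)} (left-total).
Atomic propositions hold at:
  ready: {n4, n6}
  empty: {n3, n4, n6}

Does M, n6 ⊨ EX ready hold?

Sat(EX ready) = {s : some successor in {n4, n6}} = {n0, n5}
n6 ∉ Sat(EX ready) = {n0, n5}, so the formula does not hold at n6.

No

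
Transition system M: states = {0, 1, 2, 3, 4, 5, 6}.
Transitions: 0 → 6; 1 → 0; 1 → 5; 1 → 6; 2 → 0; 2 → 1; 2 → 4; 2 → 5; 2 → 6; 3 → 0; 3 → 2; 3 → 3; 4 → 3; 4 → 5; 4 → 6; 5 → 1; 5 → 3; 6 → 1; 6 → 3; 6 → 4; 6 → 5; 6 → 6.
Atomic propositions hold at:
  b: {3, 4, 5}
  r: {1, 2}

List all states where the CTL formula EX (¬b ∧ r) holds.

Sat(¬b) = {0, 1, 2, 6}
Sat(¬b ∧ r) = {1, 2}
Sat(EX (¬b ∧ r)) = {s : some successor in {1, 2}} = {2, 3, 5, 6}

{2, 3, 5, 6}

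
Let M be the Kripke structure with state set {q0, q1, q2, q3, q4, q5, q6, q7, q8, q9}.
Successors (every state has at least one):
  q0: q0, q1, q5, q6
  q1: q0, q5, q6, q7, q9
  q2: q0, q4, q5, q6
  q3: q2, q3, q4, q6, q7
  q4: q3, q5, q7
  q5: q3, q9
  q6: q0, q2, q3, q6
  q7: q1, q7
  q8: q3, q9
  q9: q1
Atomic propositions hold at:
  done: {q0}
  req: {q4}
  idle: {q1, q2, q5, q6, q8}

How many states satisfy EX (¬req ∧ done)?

Sat(¬req) = {q0, q1, q2, q3, q5, q6, q7, q8, q9}
Sat(¬req ∧ done) = {q0}
Sat(EX (¬req ∧ done)) = {s : some successor in {q0}} = {q0, q1, q2, q6}
|Sat(EX (¬req ∧ done))| = |{q0, q1, q2, q6}| = 4.

4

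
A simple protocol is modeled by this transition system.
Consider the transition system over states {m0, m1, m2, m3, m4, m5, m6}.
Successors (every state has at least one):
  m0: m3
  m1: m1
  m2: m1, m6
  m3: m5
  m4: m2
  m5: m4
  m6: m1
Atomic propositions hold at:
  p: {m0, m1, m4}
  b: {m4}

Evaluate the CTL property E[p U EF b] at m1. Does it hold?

No

EF b: least fixpoint, start Z0 = {m4}, add states with some successor in Z. Z1 = {m4, m5}; Z2 = {m3, m4, m5}; Z3 = {m0, m3, m4, m5}; fixed.
Sat(EF b) = {m0, m3, m4, m5}
E[p U EF b]: least fixpoint, start Z0 = Sat(EF b) = {m0, m3, m4, m5}, add states in Sat(p) with some successor in Z. Already a fixed point.
Sat(E[p U EF b]) = {m0, m3, m4, m5}
m1 ∉ Sat(E[p U EF b]) = {m0, m3, m4, m5}, so the formula does not hold at m1.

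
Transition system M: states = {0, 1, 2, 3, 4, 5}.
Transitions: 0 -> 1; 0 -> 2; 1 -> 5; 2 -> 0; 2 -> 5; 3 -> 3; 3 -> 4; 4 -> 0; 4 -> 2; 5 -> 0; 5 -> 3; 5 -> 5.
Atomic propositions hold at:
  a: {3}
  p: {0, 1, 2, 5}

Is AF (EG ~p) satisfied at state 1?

No

Sat(~p) = {3, 4}
EG ~p: greatest fixpoint, start Z0 = {3, 4}, keep only states in Sat with some successor in Z. Z1 = {3}; fixed.
Sat(EG ~p) = {3}
AF (EG ~p): least fixpoint, start Z0 = {3}, add states with every successor in Z. Already a fixed point.
Sat(AF (EG ~p)) = {3}
1 ∉ Sat(AF (EG ~p)) = {3}, so the formula does not hold at 1.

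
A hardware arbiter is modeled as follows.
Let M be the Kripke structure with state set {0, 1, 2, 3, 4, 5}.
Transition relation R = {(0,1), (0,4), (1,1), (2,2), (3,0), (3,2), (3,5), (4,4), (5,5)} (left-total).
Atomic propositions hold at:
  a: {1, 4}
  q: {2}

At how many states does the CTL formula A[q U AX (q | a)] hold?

4

Sat(q | a) = {1, 2, 4}
Sat(AX (q | a)) = {s : every successor in {1, 2, 4}} = {0, 1, 2, 4}
A[q U AX (q | a)]: least fixpoint, start Z0 = Sat(AX (q | a)) = {0, 1, 2, 4}, add states in Sat(q) with every successor in Z. Already a fixed point.
Sat(A[q U AX (q | a)]) = {0, 1, 2, 4}
|Sat(A[q U AX (q | a)])| = |{0, 1, 2, 4}| = 4.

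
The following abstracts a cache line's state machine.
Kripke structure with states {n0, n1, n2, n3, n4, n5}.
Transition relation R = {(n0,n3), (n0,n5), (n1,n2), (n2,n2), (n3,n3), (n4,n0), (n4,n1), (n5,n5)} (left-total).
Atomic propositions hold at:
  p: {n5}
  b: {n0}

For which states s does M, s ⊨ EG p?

EG p: greatest fixpoint, start Z0 = {n5}, keep only states in Sat with some successor in Z. Already a fixed point.
Sat(EG p) = {n5}

{n5}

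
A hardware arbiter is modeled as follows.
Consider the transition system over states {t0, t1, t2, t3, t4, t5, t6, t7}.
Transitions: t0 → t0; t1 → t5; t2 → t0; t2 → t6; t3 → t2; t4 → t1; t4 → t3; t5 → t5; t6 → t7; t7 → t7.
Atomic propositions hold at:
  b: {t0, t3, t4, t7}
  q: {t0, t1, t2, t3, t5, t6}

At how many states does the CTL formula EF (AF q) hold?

7

AF q: least fixpoint, start Z0 = {t0, t1, t2, t3, t5, t6}, add states with every successor in Z. Z1 = {t0, t1, t2, t3, t4, t5, t6}; fixed.
Sat(AF q) = {t0, t1, t2, t3, t4, t5, t6}
EF (AF q): least fixpoint, start Z0 = {t0, t1, t2, t3, t4, t5, t6}, add states with some successor in Z. Already a fixed point.
Sat(EF (AF q)) = {t0, t1, t2, t3, t4, t5, t6}
|Sat(EF (AF q))| = |{t0, t1, t2, t3, t4, t5, t6}| = 7.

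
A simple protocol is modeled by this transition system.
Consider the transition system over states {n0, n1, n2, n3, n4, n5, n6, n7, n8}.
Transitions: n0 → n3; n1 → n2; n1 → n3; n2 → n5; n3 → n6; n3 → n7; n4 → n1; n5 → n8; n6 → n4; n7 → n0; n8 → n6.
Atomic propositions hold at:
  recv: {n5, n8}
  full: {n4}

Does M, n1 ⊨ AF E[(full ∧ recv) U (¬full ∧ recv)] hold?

No

Sat(full ∧ recv) = ∅
Sat(¬full) = {n0, n1, n2, n3, n5, n6, n7, n8}
Sat(¬full ∧ recv) = {n5, n8}
E[(full ∧ recv) U (¬full ∧ recv)]: least fixpoint, start Z0 = Sat((¬full ∧ recv)) = {n5, n8}, add states in Sat(full ∧ recv) with some successor in Z. Already a fixed point.
Sat(E[(full ∧ recv) U (¬full ∧ recv)]) = {n5, n8}
AF E[(full ∧ recv) U (¬full ∧ recv)]: least fixpoint, start Z0 = {n5, n8}, add states with every successor in Z. Z1 = {n2, n5, n8}; fixed.
Sat(AF E[(full ∧ recv) U (¬full ∧ recv)]) = {n2, n5, n8}
n1 ∉ Sat(AF E[(full ∧ recv) U (¬full ∧ recv)]) = {n2, n5, n8}, so the formula does not hold at n1.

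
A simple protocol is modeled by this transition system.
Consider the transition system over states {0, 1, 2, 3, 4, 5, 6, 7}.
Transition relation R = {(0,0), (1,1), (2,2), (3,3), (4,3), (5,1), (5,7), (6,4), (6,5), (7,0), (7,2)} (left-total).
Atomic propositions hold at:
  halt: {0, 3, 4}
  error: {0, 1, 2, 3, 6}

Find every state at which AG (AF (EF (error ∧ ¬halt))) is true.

Sat(¬halt) = {1, 2, 5, 6, 7}
Sat(error ∧ ¬halt) = {1, 2, 6}
EF (error ∧ ¬halt): least fixpoint, start Z0 = {1, 2, 6}, add states with some successor in Z. Z1 = {1, 2, 5, 6, 7}; fixed.
Sat(EF (error ∧ ¬halt)) = {1, 2, 5, 6, 7}
AF (EF (error ∧ ¬halt)): least fixpoint, start Z0 = {1, 2, 5, 6, 7}, add states with every successor in Z. Already a fixed point.
Sat(AF (EF (error ∧ ¬halt))) = {1, 2, 5, 6, 7}
AG (AF (EF (error ∧ ¬halt))): greatest fixpoint, start Z0 = {1, 2, 5, 6, 7}, keep only states in Sat with every successor in Z. Z1 = {1, 2, 5}; Z2 = {1, 2}; fixed.
Sat(AG (AF (EF (error ∧ ¬halt)))) = {1, 2}

{1, 2}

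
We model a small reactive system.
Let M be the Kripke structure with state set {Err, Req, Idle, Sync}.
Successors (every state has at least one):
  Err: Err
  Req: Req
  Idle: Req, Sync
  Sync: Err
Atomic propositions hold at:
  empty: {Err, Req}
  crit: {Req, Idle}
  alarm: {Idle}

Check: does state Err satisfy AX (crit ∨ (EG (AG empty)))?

Yes

AG empty: greatest fixpoint, start Z0 = {Err, Req}, keep only states in Sat with every successor in Z. Already a fixed point.
Sat(AG empty) = {Err, Req}
EG (AG empty): greatest fixpoint, start Z0 = {Err, Req}, keep only states in Sat with some successor in Z. Already a fixed point.
Sat(EG (AG empty)) = {Err, Req}
Sat(crit ∨ (EG (AG empty))) = {Err, Req, Idle}
Sat(AX (crit ∨ (EG (AG empty)))) = {s : every successor in {Err, Req, Idle}} = {Err, Req, Sync}
Err ∈ Sat(AX (crit ∨ (EG (AG empty)))) = {Err, Req, Sync}, so the formula holds at Err.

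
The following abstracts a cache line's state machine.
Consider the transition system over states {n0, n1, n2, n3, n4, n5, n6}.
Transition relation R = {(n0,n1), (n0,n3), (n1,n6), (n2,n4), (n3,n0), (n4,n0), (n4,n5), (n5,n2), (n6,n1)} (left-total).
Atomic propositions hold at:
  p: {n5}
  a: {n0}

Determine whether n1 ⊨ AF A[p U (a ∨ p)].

Sat(a ∨ p) = {n0, n5}
A[p U (a ∨ p)]: least fixpoint, start Z0 = Sat((a ∨ p)) = {n0, n5}, add states in Sat(p) with every successor in Z. Already a fixed point.
Sat(A[p U (a ∨ p)]) = {n0, n5}
AF A[p U (a ∨ p)]: least fixpoint, start Z0 = {n0, n5}, add states with every successor in Z. Z1 = {n0, n3, n4, n5}; Z2 = {n0, n2, n3, n4, n5}; fixed.
Sat(AF A[p U (a ∨ p)]) = {n0, n2, n3, n4, n5}
n1 ∉ Sat(AF A[p U (a ∨ p)]) = {n0, n2, n3, n4, n5}, so the formula does not hold at n1.

No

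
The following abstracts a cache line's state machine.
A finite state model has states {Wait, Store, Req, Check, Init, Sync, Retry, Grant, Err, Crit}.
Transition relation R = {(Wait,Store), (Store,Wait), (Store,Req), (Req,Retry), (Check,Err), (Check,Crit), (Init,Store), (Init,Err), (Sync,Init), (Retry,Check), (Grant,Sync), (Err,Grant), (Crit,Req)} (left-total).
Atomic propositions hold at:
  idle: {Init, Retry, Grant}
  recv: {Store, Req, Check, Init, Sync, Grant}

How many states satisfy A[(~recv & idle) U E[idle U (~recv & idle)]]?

1

Sat(~recv) = {Wait, Retry, Err, Crit}
Sat(~recv & idle) = {Retry}
E[idle U (~recv & idle)]: least fixpoint, start Z0 = Sat((~recv & idle)) = {Retry}, add states in Sat(idle) with some successor in Z. Already a fixed point.
Sat(E[idle U (~recv & idle)]) = {Retry}
A[(~recv & idle) U E[idle U (~recv & idle)]]: least fixpoint, start Z0 = Sat(E[idle U (~recv & idle)]) = {Retry}, add states in Sat(~recv & idle) with every successor in Z. Already a fixed point.
Sat(A[(~recv & idle) U E[idle U (~recv & idle)]]) = {Retry}
|Sat(A[(~recv & idle) U E[idle U (~recv & idle)]])| = |{Retry}| = 1.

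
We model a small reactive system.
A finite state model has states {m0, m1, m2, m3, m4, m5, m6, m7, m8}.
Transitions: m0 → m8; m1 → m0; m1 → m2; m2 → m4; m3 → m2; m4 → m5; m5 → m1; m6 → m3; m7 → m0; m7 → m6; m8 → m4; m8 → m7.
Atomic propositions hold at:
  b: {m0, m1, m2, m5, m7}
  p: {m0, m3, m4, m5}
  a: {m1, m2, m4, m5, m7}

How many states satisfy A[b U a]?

A[b U a]: least fixpoint, start Z0 = Sat(a) = {m1, m2, m4, m5, m7}, add states in Sat(b) with every successor in Z. Already a fixed point.
Sat(A[b U a]) = {m1, m2, m4, m5, m7}
|Sat(A[b U a])| = |{m1, m2, m4, m5, m7}| = 5.

5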